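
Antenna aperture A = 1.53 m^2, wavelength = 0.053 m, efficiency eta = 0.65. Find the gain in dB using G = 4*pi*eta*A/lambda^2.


G_linear = 4*pi*0.65*1.53/0.053^2 = 4449.01
G_dB = 10*log10(4449.01) = 36.5 dB

36.5 dB


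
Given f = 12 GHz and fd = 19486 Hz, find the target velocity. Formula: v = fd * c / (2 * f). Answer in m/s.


v = 19486 * 3e8 / (2 * 12000000000.0) = 243.6 m/s

243.6 m/s


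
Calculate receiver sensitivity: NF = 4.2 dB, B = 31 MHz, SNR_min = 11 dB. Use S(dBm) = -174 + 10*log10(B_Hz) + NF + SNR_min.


10*log10(31000000.0) = 74.91
S = -174 + 74.91 + 4.2 + 11 = -83.9 dBm

-83.9 dBm


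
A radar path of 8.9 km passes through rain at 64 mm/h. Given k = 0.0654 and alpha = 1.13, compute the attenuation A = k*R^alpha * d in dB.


gamma = 0.0654 * 64^1.13 = 7.187223 dB/km
A = 7.187223 * 8.9 = 63.97 dB

63.97 dB


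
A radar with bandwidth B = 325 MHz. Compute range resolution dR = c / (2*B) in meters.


dR = 3e8 / (2 * 325000000.0) = 0.46 m

0.46 m


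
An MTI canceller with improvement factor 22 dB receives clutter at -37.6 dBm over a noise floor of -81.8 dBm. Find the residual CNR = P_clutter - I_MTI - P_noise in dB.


CNR = -37.6 - 22 - (-81.8) = 22.2 dB

22.2 dB


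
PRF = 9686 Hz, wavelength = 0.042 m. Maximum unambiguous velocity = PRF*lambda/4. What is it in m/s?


V_ua = 9686 * 0.042 / 4 = 101.7 m/s

101.7 m/s


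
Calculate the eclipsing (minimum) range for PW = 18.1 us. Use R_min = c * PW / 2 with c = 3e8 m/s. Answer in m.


R_min = 3e8 * 18.1e-6 / 2 = 2715.0 m

2715.0 m


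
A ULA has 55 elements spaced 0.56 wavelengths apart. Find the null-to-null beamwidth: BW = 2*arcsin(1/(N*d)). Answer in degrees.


1/(N*d) = 1/(55*0.56) = 0.032468
BW = 2*arcsin(0.032468) = 3.7 degrees

3.7 degrees


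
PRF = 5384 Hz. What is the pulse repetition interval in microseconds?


PRI = 1/5384 = 0.0001857355 s = 185.7 us

185.7 us


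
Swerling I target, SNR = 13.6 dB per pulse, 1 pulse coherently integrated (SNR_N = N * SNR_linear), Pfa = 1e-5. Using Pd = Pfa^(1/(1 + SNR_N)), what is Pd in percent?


SNR_lin = 10^(13.6/10) = 22.90868
SNR_N = 1 * 22.90868 = 22.90868
1/(1 + SNR_N) = 1/23.90868 = 0.0418258
Pd = (1e-5)^0.0418258 = 0.61783
Pd = 61.8%

61.8%


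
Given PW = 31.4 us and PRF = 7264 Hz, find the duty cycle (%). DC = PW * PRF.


DC = 31.4e-6 * 7264 * 100 = 22.81%

22.81%


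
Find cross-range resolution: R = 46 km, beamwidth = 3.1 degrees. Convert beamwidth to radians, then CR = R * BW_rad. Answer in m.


BW_rad = 0.054105207
CR = 46000 * 0.054105207 = 2488.8 m

2488.8 m


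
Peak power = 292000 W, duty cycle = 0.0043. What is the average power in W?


P_avg = 292000 * 0.0043 = 1255.6 W

1255.6 W


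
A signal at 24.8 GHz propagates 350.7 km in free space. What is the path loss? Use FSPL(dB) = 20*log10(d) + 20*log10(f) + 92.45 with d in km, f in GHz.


20*log10(350.7) = 50.9
20*log10(24.8) = 27.89
FSPL = 171.2 dB

171.2 dB


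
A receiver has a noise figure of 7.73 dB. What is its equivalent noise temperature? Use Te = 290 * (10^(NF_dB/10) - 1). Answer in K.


NF_lin = 10^(7.73/10) = 5.929253
Te = 290 * (5.929253 - 1) = 1429.5 K

1429.5 K


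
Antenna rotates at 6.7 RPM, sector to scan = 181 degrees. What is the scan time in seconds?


t = 181 / (6.7 * 360) * 60 = 4.5 s

4.5 s


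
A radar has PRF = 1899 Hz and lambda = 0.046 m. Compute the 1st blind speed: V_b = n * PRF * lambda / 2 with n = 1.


V_blind = 1 * 1899 * 0.046 / 2 = 43.7 m/s

43.7 m/s


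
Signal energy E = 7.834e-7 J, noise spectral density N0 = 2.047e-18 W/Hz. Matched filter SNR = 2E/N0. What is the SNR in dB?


SNR_lin = 2 * 7.834e-7 / 2.047e-18 = 7.654e11
SNR_dB = 10*log10(7.654e11) = 118.8 dB

118.8 dB


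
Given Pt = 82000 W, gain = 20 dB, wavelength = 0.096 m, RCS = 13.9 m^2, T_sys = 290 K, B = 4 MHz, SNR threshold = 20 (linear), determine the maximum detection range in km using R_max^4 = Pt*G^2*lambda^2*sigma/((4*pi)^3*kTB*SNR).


G_lin = 10^(20/10) = 100.0
R^4 = 82000 * 100.0^2 * 0.096^2 * 13.9 / ((4*pi)^3 * 1.38e-23 * 290 * 4000000.0 * 20)
R^4 = 1.65339e17 m^4
R_max = (1.65339e17)^(1/4) = 20164.8 m = 20.2 km

20.2 km


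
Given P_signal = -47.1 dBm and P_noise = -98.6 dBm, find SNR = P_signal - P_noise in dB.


SNR = -47.1 - (-98.6) = 51.5 dB

51.5 dB


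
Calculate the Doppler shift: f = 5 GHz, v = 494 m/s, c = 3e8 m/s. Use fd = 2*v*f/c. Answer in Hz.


fd = 2 * 494 * 5000000000.0 / 3e8 = 16466.7 Hz

16466.7 Hz


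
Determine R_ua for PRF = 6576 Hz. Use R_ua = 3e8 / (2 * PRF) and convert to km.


R_ua = 3e8 / (2 * 6576) = 22810.2 m = 22.8 km

22.8 km


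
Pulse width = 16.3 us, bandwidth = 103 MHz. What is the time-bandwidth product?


TBP = 16.3 * 103 = 1678.9

1678.9


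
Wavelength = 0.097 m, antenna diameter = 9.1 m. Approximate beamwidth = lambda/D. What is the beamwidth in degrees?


BW_rad = 0.097 / 9.1 = 0.010659
BW_deg = 0.61 degrees

0.61 degrees


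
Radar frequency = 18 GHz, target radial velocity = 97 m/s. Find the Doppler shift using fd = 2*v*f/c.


fd = 2 * 97 * 18000000000.0 / 3e8 = 11640.0 Hz

11640.0 Hz


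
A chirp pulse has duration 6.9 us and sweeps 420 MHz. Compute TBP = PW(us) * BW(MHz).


TBP = 6.9 * 420 = 2898.0

2898.0


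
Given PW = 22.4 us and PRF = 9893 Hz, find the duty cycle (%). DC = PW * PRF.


DC = 22.4e-6 * 9893 * 100 = 22.16%

22.16%


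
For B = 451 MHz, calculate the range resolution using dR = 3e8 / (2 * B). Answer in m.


dR = 3e8 / (2 * 451000000.0) = 0.33 m

0.33 m


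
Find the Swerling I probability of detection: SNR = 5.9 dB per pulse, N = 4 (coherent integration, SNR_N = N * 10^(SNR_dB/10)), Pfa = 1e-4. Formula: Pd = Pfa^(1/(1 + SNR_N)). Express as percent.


SNR_lin = 10^(5.9/10) = 3.89045
SNR_N = 4 * 3.89045 = 15.5618
1/(1 + SNR_N) = 1/16.5618 = 0.0603799
Pd = (1e-4)^0.0603799 = 0.57343
Pd = 57.3%

57.3%


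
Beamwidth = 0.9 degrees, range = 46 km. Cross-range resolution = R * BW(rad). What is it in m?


BW_rad = 0.015707963
CR = 46000 * 0.015707963 = 722.6 m

722.6 m


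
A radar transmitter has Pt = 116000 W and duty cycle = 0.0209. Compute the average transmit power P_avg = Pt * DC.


P_avg = 116000 * 0.0209 = 2424.4 W

2424.4 W


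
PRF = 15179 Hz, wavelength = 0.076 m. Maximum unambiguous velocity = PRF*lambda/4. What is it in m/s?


V_ua = 15179 * 0.076 / 4 = 288.4 m/s

288.4 m/s


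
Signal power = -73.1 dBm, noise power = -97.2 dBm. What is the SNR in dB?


SNR = -73.1 - (-97.2) = 24.1 dB

24.1 dB


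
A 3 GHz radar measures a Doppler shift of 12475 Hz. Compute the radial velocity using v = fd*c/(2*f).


v = 12475 * 3e8 / (2 * 3000000000.0) = 623.8 m/s

623.8 m/s


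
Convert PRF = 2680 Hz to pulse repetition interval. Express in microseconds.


PRI = 1/2680 = 0.0003731343 s = 373.1 us

373.1 us


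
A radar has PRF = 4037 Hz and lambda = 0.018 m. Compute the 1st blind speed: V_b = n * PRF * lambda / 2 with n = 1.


V_blind = 1 * 4037 * 0.018 / 2 = 36.3 m/s

36.3 m/s


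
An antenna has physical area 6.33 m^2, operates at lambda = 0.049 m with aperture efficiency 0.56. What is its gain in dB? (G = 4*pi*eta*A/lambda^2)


G_linear = 4*pi*0.56*6.33/0.049^2 = 18552.8
G_dB = 10*log10(18552.8) = 42.7 dB

42.7 dB


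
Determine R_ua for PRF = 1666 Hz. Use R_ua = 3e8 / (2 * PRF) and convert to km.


R_ua = 3e8 / (2 * 1666) = 90036.0 m = 90.0 km

90.0 km


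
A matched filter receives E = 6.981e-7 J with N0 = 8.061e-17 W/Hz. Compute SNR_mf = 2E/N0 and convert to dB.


SNR_lin = 2 * 6.981e-7 / 8.061e-17 = 1.732e10
SNR_dB = 10*log10(1.732e10) = 102.4 dB

102.4 dB


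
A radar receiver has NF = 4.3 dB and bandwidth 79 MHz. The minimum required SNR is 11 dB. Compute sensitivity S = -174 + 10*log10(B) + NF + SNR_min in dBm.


10*log10(79000000.0) = 78.98
S = -174 + 78.98 + 4.3 + 11 = -79.7 dBm

-79.7 dBm


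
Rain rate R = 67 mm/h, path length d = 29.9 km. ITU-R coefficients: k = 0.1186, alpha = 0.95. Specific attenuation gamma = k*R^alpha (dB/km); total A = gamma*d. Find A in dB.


gamma = 0.1186 * 67^0.95 = 6.439553 dB/km
A = 6.439553 * 29.9 = 192.54 dB

192.54 dB


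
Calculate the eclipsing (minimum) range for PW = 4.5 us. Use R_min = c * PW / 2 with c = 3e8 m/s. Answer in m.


R_min = 3e8 * 4.5e-6 / 2 = 675.0 m

675.0 m


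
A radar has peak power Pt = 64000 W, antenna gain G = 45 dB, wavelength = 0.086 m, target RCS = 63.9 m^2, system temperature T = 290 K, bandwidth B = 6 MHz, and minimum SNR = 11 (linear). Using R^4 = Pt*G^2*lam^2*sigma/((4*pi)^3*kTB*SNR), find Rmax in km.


G_lin = 10^(45/10) = 31622.776602
R^4 = 64000 * 31622.776602^2 * 0.086^2 * 63.9 / ((4*pi)^3 * 1.38e-23 * 290 * 6000000.0 * 11)
R^4 = 5.77068e22 m^4
R_max = (5.77068e22)^(1/4) = 490124.9 m = 490.1 km

490.1 km


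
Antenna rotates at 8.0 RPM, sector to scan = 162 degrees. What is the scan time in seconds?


t = 162 / (8.0 * 360) * 60 = 3.38 s

3.38 s


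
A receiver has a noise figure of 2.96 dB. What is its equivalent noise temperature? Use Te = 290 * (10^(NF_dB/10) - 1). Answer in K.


NF_lin = 10^(2.96/10) = 1.97697
Te = 290 * (1.97697 - 1) = 283.3 K

283.3 K


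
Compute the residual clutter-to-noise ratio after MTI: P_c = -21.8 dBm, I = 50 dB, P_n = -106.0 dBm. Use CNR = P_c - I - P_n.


CNR = -21.8 - 50 - (-106.0) = 34.2 dB

34.2 dB


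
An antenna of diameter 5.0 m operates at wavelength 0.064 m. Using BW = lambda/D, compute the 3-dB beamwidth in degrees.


BW_rad = 0.064 / 5.0 = 0.0128
BW_deg = 0.73 degrees

0.73 degrees


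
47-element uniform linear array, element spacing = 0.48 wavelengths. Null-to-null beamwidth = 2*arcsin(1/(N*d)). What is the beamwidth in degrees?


1/(N*d) = 1/(47*0.48) = 0.044326
BW = 2*arcsin(0.044326) = 5.1 degrees

5.1 degrees


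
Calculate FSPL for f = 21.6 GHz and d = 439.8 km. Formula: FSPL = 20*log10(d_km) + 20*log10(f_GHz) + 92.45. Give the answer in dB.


20*log10(439.8) = 52.87
20*log10(21.6) = 26.69
FSPL = 172.0 dB

172.0 dB


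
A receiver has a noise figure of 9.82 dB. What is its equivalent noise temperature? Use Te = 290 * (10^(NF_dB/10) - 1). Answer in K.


NF_lin = 10^(9.82/10) = 9.594006
Te = 290 * (9.594006 - 1) = 2492.3 K

2492.3 K


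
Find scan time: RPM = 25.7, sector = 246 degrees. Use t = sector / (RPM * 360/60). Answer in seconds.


t = 246 / (25.7 * 360) * 60 = 1.6 s

1.6 s


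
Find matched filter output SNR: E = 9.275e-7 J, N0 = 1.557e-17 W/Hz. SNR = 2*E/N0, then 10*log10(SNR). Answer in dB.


SNR_lin = 2 * 9.275e-7 / 1.557e-17 = 1.191e11
SNR_dB = 10*log10(1.191e11) = 110.8 dB

110.8 dB


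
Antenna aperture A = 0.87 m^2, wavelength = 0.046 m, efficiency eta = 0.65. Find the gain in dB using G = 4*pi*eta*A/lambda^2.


G_linear = 4*pi*0.65*0.87/0.046^2 = 3358.36
G_dB = 10*log10(3358.36) = 35.3 dB

35.3 dB


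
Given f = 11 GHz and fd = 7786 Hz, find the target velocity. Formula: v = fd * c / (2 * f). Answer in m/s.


v = 7786 * 3e8 / (2 * 11000000000.0) = 106.2 m/s

106.2 m/s


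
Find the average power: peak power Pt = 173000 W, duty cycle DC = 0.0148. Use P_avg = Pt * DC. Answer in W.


P_avg = 173000 * 0.0148 = 2560.4 W

2560.4 W


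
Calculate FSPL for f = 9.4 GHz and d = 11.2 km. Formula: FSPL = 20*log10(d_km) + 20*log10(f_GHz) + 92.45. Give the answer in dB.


20*log10(11.2) = 20.98
20*log10(9.4) = 19.46
FSPL = 132.9 dB

132.9 dB


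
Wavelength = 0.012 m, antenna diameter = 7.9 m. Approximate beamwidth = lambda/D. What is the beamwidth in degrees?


BW_rad = 0.012 / 7.9 = 0.001519
BW_deg = 0.09 degrees

0.09 degrees


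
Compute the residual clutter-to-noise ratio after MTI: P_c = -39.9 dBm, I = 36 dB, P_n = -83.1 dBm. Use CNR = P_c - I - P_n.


CNR = -39.9 - 36 - (-83.1) = 7.2 dB

7.2 dB


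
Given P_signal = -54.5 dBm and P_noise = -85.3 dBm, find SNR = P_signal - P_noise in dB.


SNR = -54.5 - (-85.3) = 30.8 dB

30.8 dB


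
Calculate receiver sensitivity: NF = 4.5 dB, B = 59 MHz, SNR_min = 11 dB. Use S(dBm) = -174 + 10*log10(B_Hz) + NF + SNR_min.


10*log10(59000000.0) = 77.71
S = -174 + 77.71 + 4.5 + 11 = -80.8 dBm

-80.8 dBm


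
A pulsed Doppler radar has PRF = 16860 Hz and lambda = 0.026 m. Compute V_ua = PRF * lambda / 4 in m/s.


V_ua = 16860 * 0.026 / 4 = 109.6 m/s

109.6 m/s


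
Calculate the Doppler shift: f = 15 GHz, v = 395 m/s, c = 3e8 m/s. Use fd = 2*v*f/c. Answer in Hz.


fd = 2 * 395 * 15000000000.0 / 3e8 = 39500.0 Hz

39500.0 Hz


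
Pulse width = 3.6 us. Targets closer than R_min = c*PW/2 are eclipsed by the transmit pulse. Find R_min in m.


R_min = 3e8 * 3.6e-6 / 2 = 540.0 m

540.0 m


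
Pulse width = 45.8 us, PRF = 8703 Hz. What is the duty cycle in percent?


DC = 45.8e-6 * 8703 * 100 = 39.86%

39.86%


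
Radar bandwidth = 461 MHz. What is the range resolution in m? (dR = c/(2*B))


dR = 3e8 / (2 * 461000000.0) = 0.33 m

0.33 m


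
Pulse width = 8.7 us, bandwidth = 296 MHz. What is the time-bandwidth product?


TBP = 8.7 * 296 = 2575.2

2575.2


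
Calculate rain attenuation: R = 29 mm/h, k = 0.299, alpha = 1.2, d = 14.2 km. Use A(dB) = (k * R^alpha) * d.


gamma = 0.299 * 29^1.2 = 17.00391 dB/km
A = 17.00391 * 14.2 = 241.46 dB

241.46 dB


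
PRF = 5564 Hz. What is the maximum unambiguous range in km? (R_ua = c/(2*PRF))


R_ua = 3e8 / (2 * 5564) = 26959.0 m = 27.0 km

27.0 km


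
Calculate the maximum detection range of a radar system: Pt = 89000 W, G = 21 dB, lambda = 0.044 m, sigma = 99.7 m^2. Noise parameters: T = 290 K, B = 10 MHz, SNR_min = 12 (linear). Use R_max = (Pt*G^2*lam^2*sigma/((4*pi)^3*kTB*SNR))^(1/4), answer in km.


G_lin = 10^(21/10) = 125.892541
R^4 = 89000 * 125.892541^2 * 0.044^2 * 99.7 / ((4*pi)^3 * 1.38e-23 * 290 * 10000000.0 * 12)
R^4 = 2.85695e17 m^4
R_max = (2.85695e17)^(1/4) = 23119.4 m = 23.1 km

23.1 km


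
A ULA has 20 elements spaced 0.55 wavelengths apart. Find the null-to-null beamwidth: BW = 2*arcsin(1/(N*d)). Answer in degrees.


1/(N*d) = 1/(20*0.55) = 0.090909
BW = 2*arcsin(0.090909) = 10.4 degrees

10.4 degrees


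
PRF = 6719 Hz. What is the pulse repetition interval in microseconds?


PRI = 1/6719 = 0.0001488317 s = 148.8 us

148.8 us


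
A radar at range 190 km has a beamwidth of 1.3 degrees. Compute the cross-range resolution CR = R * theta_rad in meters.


BW_rad = 0.02268928
CR = 190000 * 0.02268928 = 4311.0 m

4311.0 m


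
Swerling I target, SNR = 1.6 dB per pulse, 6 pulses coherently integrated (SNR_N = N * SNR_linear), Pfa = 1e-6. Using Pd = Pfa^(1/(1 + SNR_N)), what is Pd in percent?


SNR_lin = 10^(1.6/10) = 1.44544
SNR_N = 6 * 1.44544 = 8.67264
1/(1 + SNR_N) = 1/9.67264 = 0.1033844
Pd = (1e-6)^0.1033844 = 0.23971
Pd = 24.0%

24.0%


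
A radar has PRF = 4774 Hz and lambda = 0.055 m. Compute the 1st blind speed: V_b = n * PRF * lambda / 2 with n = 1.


V_blind = 1 * 4774 * 0.055 / 2 = 131.3 m/s

131.3 m/s


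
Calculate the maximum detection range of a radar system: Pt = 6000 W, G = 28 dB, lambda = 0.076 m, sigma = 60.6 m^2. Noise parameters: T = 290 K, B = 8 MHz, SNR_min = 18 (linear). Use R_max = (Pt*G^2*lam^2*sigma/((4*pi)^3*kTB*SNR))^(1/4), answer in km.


G_lin = 10^(28/10) = 630.957344
R^4 = 6000 * 630.957344^2 * 0.076^2 * 60.6 / ((4*pi)^3 * 1.38e-23 * 290 * 8000000.0 * 18)
R^4 = 7.31109e17 m^4
R_max = (7.31109e17)^(1/4) = 29241.2 m = 29.2 km

29.2 km


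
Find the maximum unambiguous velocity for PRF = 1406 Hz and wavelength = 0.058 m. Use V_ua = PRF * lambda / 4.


V_ua = 1406 * 0.058 / 4 = 20.4 m/s

20.4 m/s


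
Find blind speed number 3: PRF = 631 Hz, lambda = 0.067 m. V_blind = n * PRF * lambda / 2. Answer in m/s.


V_blind = 3 * 631 * 0.067 / 2 = 63.4 m/s

63.4 m/s


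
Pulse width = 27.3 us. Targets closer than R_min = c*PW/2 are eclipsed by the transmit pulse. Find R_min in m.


R_min = 3e8 * 27.3e-6 / 2 = 4095.0 m

4095.0 m


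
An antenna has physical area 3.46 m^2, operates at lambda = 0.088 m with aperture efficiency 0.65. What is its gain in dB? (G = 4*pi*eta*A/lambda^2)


G_linear = 4*pi*0.65*3.46/0.088^2 = 3649.51
G_dB = 10*log10(3649.51) = 35.6 dB

35.6 dB


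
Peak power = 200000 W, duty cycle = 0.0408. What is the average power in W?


P_avg = 200000 * 0.0408 = 8160.0 W

8160.0 W


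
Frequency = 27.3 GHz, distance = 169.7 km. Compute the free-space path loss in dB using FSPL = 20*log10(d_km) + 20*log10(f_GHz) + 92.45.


20*log10(169.7) = 44.59
20*log10(27.3) = 28.72
FSPL = 165.8 dB

165.8 dB


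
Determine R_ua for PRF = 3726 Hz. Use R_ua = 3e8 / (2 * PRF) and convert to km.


R_ua = 3e8 / (2 * 3726) = 40257.6 m = 40.3 km

40.3 km


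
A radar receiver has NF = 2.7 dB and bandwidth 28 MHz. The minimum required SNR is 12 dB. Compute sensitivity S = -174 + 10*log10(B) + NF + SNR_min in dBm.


10*log10(28000000.0) = 74.47
S = -174 + 74.47 + 2.7 + 12 = -84.8 dBm

-84.8 dBm


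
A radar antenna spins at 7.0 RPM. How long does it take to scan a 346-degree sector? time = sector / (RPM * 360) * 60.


t = 346 / (7.0 * 360) * 60 = 8.24 s

8.24 s


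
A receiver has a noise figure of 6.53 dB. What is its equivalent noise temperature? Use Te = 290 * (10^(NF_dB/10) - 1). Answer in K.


NF_lin = 10^(6.53/10) = 4.497799
Te = 290 * (4.497799 - 1) = 1014.4 K

1014.4 K


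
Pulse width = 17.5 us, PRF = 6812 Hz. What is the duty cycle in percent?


DC = 17.5e-6 * 6812 * 100 = 11.92%

11.92%


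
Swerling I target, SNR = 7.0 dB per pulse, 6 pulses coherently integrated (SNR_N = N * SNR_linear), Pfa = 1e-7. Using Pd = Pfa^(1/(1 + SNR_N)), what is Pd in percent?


SNR_lin = 10^(7.0/10) = 5.01187
SNR_N = 6 * 5.01187 = 30.07122
1/(1 + SNR_N) = 1/31.07122 = 0.0321841
Pd = (1e-7)^0.0321841 = 0.59527
Pd = 59.5%

59.5%


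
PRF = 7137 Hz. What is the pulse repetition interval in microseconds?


PRI = 1/7137 = 0.0001401149 s = 140.1 us

140.1 us


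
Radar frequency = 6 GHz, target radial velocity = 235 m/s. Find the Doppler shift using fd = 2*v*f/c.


fd = 2 * 235 * 6000000000.0 / 3e8 = 9400.0 Hz

9400.0 Hz


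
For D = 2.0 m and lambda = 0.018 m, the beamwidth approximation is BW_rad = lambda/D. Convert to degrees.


BW_rad = 0.018 / 2.0 = 0.009
BW_deg = 0.52 degrees

0.52 degrees


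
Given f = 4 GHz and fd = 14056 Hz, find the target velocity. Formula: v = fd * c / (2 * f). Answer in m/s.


v = 14056 * 3e8 / (2 * 4000000000.0) = 527.1 m/s

527.1 m/s


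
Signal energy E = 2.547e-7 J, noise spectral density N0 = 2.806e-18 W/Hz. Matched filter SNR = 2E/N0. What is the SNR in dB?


SNR_lin = 2 * 2.547e-7 / 2.806e-18 = 1.815e11
SNR_dB = 10*log10(1.815e11) = 112.6 dB

112.6 dB


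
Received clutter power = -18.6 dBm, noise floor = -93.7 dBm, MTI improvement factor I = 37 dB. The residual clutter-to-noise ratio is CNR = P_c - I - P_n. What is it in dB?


CNR = -18.6 - 37 - (-93.7) = 38.1 dB

38.1 dB


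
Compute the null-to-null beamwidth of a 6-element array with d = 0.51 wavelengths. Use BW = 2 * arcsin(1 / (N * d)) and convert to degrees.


1/(N*d) = 1/(6*0.51) = 0.326797
BW = 2*arcsin(0.326797) = 38.1 degrees

38.1 degrees


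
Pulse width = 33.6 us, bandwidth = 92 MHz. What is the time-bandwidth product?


TBP = 33.6 * 92 = 3091.2

3091.2


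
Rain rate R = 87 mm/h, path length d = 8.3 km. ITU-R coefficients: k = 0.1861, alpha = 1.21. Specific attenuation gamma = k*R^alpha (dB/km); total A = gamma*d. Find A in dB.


gamma = 0.1861 * 87^1.21 = 41.358489 dB/km
A = 41.358489 * 8.3 = 343.28 dB

343.28 dB


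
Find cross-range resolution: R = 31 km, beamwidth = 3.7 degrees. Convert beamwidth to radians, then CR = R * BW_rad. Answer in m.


BW_rad = 0.064577182
CR = 31000 * 0.064577182 = 2001.9 m

2001.9 m


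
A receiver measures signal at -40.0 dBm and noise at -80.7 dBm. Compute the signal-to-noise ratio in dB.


SNR = -40.0 - (-80.7) = 40.7 dB

40.7 dB


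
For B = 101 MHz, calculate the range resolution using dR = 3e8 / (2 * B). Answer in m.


dR = 3e8 / (2 * 101000000.0) = 1.49 m

1.49 m


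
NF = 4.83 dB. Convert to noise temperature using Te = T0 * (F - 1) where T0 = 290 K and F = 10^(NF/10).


NF_lin = 10^(4.83/10) = 3.040885
Te = 290 * (3.040885 - 1) = 591.9 K

591.9 K


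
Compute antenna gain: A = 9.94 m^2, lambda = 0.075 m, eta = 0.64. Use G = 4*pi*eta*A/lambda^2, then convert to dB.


G_linear = 4*pi*0.64*9.94/0.075^2 = 14211.95
G_dB = 10*log10(14211.95) = 41.5 dB

41.5 dB


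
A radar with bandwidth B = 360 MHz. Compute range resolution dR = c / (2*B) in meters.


dR = 3e8 / (2 * 360000000.0) = 0.42 m

0.42 m


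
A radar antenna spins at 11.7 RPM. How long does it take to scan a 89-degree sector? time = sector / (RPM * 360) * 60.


t = 89 / (11.7 * 360) * 60 = 1.27 s

1.27 s


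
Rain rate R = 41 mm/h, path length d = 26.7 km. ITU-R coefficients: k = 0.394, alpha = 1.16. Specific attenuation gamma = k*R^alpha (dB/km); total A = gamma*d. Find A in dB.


gamma = 0.394 * 41^1.16 = 29.263448 dB/km
A = 29.263448 * 26.7 = 781.33 dB

781.33 dB


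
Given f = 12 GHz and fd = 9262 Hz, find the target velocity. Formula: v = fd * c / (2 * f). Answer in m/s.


v = 9262 * 3e8 / (2 * 12000000000.0) = 115.8 m/s

115.8 m/s


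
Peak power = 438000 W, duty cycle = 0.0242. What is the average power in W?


P_avg = 438000 * 0.0242 = 10599.6 W

10599.6 W


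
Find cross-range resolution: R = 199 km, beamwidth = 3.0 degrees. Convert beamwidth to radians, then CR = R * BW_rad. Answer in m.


BW_rad = 0.052359878
CR = 199000 * 0.052359878 = 10419.6 m

10419.6 m


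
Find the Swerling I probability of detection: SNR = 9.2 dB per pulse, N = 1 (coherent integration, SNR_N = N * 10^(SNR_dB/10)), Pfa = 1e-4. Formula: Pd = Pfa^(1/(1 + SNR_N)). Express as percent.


SNR_lin = 10^(9.2/10) = 8.31764
SNR_N = 1 * 8.31764 = 8.31764
1/(1 + SNR_N) = 1/9.31764 = 0.1073233
Pd = (1e-4)^0.1073233 = 0.37214
Pd = 37.2%

37.2%


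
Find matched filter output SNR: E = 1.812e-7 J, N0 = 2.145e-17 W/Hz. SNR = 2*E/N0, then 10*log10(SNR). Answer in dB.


SNR_lin = 2 * 1.812e-7 / 2.145e-17 = 1.69e10
SNR_dB = 10*log10(1.69e10) = 102.3 dB

102.3 dB


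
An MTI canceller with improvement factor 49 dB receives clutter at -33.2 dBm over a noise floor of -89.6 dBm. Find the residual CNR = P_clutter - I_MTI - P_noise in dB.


CNR = -33.2 - 49 - (-89.6) = 7.4 dB

7.4 dB


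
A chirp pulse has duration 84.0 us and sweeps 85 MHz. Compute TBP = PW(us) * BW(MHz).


TBP = 84.0 * 85 = 7140.0

7140.0


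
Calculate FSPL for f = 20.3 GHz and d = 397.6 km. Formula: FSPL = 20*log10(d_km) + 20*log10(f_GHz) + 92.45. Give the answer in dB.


20*log10(397.6) = 51.99
20*log10(20.3) = 26.15
FSPL = 170.6 dB

170.6 dB


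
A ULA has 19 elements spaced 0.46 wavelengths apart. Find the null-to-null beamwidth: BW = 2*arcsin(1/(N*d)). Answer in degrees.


1/(N*d) = 1/(19*0.46) = 0.114416
BW = 2*arcsin(0.114416) = 13.1 degrees

13.1 degrees


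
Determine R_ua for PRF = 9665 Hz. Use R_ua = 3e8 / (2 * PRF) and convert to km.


R_ua = 3e8 / (2 * 9665) = 15519.9 m = 15.5 km

15.5 km


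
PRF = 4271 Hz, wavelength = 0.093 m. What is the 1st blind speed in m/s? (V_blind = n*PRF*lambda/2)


V_blind = 1 * 4271 * 0.093 / 2 = 198.6 m/s

198.6 m/s


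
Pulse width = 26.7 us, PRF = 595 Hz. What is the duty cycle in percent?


DC = 26.7e-6 * 595 * 100 = 1.59%

1.59%


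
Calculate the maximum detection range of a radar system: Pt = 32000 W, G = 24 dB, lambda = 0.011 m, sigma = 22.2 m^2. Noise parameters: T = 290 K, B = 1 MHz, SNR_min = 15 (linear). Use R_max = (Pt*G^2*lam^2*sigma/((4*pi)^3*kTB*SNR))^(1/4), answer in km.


G_lin = 10^(24/10) = 251.188643
R^4 = 32000 * 251.188643^2 * 0.011^2 * 22.2 / ((4*pi)^3 * 1.38e-23 * 290 * 1000000.0 * 15)
R^4 = 4.55292e16 m^4
R_max = (4.55292e16)^(1/4) = 14607.4 m = 14.6 km

14.6 km


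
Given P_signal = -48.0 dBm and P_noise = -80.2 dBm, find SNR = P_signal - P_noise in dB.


SNR = -48.0 - (-80.2) = 32.2 dB

32.2 dB


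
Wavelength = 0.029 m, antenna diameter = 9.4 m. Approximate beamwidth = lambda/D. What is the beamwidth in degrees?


BW_rad = 0.029 / 9.4 = 0.003085
BW_deg = 0.18 degrees

0.18 degrees


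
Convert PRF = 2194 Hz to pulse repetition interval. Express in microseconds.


PRI = 1/2194 = 0.0004557885 s = 455.8 us

455.8 us


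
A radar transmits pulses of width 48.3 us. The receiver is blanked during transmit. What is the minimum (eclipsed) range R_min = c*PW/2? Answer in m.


R_min = 3e8 * 48.3e-6 / 2 = 7245.0 m

7245.0 m


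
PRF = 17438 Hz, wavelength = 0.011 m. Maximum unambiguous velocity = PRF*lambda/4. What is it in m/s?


V_ua = 17438 * 0.011 / 4 = 48.0 m/s

48.0 m/s


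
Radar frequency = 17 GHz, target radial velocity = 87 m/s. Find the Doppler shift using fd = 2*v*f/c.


fd = 2 * 87 * 17000000000.0 / 3e8 = 9860.0 Hz

9860.0 Hz


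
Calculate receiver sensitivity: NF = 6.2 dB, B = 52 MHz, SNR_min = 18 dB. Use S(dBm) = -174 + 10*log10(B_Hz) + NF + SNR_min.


10*log10(52000000.0) = 77.16
S = -174 + 77.16 + 6.2 + 18 = -72.6 dBm

-72.6 dBm


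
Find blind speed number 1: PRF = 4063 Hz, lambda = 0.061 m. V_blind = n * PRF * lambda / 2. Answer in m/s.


V_blind = 1 * 4063 * 0.061 / 2 = 123.9 m/s

123.9 m/s


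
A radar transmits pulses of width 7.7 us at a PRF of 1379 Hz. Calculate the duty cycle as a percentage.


DC = 7.7e-6 * 1379 * 100 = 1.06%

1.06%


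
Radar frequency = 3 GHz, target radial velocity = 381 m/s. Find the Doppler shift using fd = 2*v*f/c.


fd = 2 * 381 * 3000000000.0 / 3e8 = 7620.0 Hz

7620.0 Hz


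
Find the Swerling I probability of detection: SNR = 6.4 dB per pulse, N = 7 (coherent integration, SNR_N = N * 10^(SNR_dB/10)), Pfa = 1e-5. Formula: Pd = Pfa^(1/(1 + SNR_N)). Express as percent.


SNR_lin = 10^(6.4/10) = 4.36516
SNR_N = 7 * 4.36516 = 30.55612
1/(1 + SNR_N) = 1/31.55612 = 0.0316896
Pd = (1e-5)^0.0316896 = 0.69431
Pd = 69.4%

69.4%


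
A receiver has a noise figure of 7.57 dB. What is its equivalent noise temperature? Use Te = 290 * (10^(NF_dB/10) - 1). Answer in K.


NF_lin = 10^(7.57/10) = 5.714786
Te = 290 * (5.714786 - 1) = 1367.3 K

1367.3 K


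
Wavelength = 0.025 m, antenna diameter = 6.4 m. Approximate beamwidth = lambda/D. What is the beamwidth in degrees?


BW_rad = 0.025 / 6.4 = 0.003906
BW_deg = 0.22 degrees

0.22 degrees


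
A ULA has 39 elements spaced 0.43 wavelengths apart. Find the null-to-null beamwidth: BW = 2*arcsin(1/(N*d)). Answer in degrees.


1/(N*d) = 1/(39*0.43) = 0.05963
BW = 2*arcsin(0.05963) = 6.8 degrees

6.8 degrees


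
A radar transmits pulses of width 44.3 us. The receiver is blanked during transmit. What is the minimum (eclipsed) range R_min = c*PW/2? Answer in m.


R_min = 3e8 * 44.3e-6 / 2 = 6645.0 m

6645.0 m


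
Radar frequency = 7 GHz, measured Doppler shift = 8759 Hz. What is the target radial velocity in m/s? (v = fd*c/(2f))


v = 8759 * 3e8 / (2 * 7000000000.0) = 187.7 m/s

187.7 m/s


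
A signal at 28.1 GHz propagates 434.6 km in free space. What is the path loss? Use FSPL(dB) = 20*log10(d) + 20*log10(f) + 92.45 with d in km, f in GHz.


20*log10(434.6) = 52.76
20*log10(28.1) = 28.97
FSPL = 174.2 dB

174.2 dB


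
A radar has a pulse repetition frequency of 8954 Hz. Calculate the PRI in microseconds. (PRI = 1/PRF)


PRI = 1/8954 = 0.0001116819 s = 111.7 us

111.7 us


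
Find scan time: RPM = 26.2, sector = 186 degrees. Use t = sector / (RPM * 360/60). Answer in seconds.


t = 186 / (26.2 * 360) * 60 = 1.18 s

1.18 s


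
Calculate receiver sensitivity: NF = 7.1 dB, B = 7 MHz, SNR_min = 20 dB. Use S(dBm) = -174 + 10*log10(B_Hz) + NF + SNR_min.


10*log10(7000000.0) = 68.45
S = -174 + 68.45 + 7.1 + 20 = -78.4 dBm

-78.4 dBm


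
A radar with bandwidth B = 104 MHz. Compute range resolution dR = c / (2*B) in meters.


dR = 3e8 / (2 * 104000000.0) = 1.44 m

1.44 m


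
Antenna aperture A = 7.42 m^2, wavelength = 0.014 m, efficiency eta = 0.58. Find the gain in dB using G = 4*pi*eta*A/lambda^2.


G_linear = 4*pi*0.58*7.42/0.014^2 = 275921.59
G_dB = 10*log10(275921.59) = 54.4 dB

54.4 dB


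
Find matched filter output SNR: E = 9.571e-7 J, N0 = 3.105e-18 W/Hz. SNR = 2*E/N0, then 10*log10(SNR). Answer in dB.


SNR_lin = 2 * 9.571e-7 / 3.105e-18 = 6.165e11
SNR_dB = 10*log10(6.165e11) = 117.9 dB

117.9 dB


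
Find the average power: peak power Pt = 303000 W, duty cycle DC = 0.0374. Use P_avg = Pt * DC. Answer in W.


P_avg = 303000 * 0.0374 = 11332.2 W

11332.2 W


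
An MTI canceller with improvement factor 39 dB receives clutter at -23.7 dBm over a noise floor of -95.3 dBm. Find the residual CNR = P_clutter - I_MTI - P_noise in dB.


CNR = -23.7 - 39 - (-95.3) = 32.6 dB

32.6 dB


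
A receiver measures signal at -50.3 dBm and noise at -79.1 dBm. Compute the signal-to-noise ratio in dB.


SNR = -50.3 - (-79.1) = 28.8 dB

28.8 dB


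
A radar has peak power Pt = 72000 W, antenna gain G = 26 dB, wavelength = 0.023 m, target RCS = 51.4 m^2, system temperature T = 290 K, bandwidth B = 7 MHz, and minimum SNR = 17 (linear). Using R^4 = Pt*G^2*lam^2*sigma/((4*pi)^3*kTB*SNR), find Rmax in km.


G_lin = 10^(26/10) = 398.107171
R^4 = 72000 * 398.107171^2 * 0.023^2 * 51.4 / ((4*pi)^3 * 1.38e-23 * 290 * 7000000.0 * 17)
R^4 = 3.2832e17 m^4
R_max = (3.2832e17)^(1/4) = 23937.3 m = 23.9 km

23.9 km


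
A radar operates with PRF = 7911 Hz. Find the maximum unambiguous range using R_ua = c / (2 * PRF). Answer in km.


R_ua = 3e8 / (2 * 7911) = 18960.9 m = 19.0 km

19.0 km


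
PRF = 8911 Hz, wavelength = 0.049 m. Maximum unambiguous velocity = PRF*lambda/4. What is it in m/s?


V_ua = 8911 * 0.049 / 4 = 109.2 m/s

109.2 m/s


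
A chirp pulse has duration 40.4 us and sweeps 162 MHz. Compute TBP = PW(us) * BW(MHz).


TBP = 40.4 * 162 = 6544.8

6544.8


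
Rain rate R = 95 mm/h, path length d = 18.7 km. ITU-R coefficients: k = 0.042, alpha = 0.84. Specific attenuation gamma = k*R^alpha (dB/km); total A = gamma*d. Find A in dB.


gamma = 0.042 * 95^0.84 = 1.925472 dB/km
A = 1.925472 * 18.7 = 36.01 dB

36.01 dB


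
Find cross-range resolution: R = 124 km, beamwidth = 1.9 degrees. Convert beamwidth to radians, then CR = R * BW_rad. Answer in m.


BW_rad = 0.033161256
CR = 124000 * 0.033161256 = 4112.0 m

4112.0 m


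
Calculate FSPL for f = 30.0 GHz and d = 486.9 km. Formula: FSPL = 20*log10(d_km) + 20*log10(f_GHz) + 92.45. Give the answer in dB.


20*log10(486.9) = 53.75
20*log10(30.0) = 29.54
FSPL = 175.7 dB

175.7 dB


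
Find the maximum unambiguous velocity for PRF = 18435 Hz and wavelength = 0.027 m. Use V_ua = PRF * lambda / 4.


V_ua = 18435 * 0.027 / 4 = 124.4 m/s

124.4 m/s


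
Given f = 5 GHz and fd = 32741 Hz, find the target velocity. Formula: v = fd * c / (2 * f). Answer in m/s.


v = 32741 * 3e8 / (2 * 5000000000.0) = 982.2 m/s

982.2 m/s


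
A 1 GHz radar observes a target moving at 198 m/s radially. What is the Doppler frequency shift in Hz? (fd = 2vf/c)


fd = 2 * 198 * 1000000000.0 / 3e8 = 1320.0 Hz

1320.0 Hz


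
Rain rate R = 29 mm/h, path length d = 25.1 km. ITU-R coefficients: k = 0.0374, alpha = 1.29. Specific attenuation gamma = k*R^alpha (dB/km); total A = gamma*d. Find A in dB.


gamma = 0.0374 * 29^1.29 = 2.879818 dB/km
A = 2.879818 * 25.1 = 72.28 dB

72.28 dB


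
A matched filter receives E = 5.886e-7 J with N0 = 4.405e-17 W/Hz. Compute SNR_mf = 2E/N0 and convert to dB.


SNR_lin = 2 * 5.886e-7 / 4.405e-17 = 2.672e10
SNR_dB = 10*log10(2.672e10) = 104.3 dB

104.3 dB


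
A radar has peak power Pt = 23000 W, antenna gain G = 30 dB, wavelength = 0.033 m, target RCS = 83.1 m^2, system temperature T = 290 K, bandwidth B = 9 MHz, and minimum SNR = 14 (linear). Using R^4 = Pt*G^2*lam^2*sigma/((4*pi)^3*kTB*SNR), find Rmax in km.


G_lin = 10^(30/10) = 1000.0
R^4 = 23000 * 1000.0^2 * 0.033^2 * 83.1 / ((4*pi)^3 * 1.38e-23 * 290 * 9000000.0 * 14)
R^4 = 2.08008e18 m^4
R_max = (2.08008e18)^(1/4) = 37976.9 m = 38.0 km

38.0 km


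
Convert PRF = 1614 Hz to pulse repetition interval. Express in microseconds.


PRI = 1/1614 = 0.0006195787 s = 619.6 us

619.6 us


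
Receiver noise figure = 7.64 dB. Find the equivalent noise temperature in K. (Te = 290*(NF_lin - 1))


NF_lin = 10^(7.64/10) = 5.807644
Te = 290 * (5.807644 - 1) = 1394.2 K

1394.2 K


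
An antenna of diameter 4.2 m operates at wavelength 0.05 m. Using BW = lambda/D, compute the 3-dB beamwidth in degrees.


BW_rad = 0.05 / 4.2 = 0.011905
BW_deg = 0.68 degrees

0.68 degrees


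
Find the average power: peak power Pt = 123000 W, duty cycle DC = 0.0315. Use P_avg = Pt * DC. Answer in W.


P_avg = 123000 * 0.0315 = 3874.5 W

3874.5 W


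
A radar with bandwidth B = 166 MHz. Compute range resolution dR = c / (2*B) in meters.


dR = 3e8 / (2 * 166000000.0) = 0.9 m

0.9 m


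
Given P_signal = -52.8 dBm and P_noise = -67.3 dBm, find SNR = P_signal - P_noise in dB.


SNR = -52.8 - (-67.3) = 14.5 dB

14.5 dB


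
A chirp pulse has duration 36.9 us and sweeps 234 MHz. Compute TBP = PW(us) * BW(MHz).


TBP = 36.9 * 234 = 8634.6

8634.6


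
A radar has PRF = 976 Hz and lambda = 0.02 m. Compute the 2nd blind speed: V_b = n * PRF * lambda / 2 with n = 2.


V_blind = 2 * 976 * 0.02 / 2 = 19.5 m/s

19.5 m/s


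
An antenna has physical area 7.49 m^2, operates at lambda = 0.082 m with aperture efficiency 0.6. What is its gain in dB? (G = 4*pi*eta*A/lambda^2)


G_linear = 4*pi*0.6*7.49/0.082^2 = 8398.76
G_dB = 10*log10(8398.76) = 39.2 dB

39.2 dB


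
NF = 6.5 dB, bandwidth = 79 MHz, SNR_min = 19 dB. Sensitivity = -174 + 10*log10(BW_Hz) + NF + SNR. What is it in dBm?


10*log10(79000000.0) = 78.98
S = -174 + 78.98 + 6.5 + 19 = -69.5 dBm

-69.5 dBm


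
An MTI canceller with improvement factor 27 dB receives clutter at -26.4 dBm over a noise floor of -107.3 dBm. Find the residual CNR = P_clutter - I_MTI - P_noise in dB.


CNR = -26.4 - 27 - (-107.3) = 53.9 dB

53.9 dB


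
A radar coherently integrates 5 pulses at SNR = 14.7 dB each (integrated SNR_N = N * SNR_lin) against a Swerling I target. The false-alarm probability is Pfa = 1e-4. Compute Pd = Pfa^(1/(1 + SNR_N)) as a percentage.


SNR_lin = 10^(14.7/10) = 29.51209
SNR_N = 5 * 29.51209 = 147.56045
1/(1 + SNR_N) = 1/148.56045 = 0.0067313
Pd = (1e-4)^0.0067313 = 0.93989
Pd = 94.0%

94.0%


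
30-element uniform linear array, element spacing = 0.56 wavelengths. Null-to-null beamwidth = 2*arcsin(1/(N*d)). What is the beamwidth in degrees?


1/(N*d) = 1/(30*0.56) = 0.059524
BW = 2*arcsin(0.059524) = 6.8 degrees

6.8 degrees


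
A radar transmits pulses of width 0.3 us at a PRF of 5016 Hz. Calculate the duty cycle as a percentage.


DC = 0.3e-6 * 5016 * 100 = 0.15%

0.15%


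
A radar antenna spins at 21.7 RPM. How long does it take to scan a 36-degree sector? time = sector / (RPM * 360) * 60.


t = 36 / (21.7 * 360) * 60 = 0.28 s

0.28 s


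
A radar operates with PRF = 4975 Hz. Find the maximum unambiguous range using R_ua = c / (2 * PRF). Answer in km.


R_ua = 3e8 / (2 * 4975) = 30150.8 m = 30.2 km

30.2 km


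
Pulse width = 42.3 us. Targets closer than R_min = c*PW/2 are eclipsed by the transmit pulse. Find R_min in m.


R_min = 3e8 * 42.3e-6 / 2 = 6345.0 m

6345.0 m


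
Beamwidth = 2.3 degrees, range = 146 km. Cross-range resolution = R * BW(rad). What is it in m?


BW_rad = 0.040142573
CR = 146000 * 0.040142573 = 5860.8 m

5860.8 m


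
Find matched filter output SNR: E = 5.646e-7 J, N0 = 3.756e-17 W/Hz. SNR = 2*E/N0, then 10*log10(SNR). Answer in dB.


SNR_lin = 2 * 5.646e-7 / 3.756e-17 = 3.006e10
SNR_dB = 10*log10(3.006e10) = 104.8 dB

104.8 dB


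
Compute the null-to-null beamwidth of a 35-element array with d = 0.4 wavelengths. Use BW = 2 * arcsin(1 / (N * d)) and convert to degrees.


1/(N*d) = 1/(35*0.4) = 0.071429
BW = 2*arcsin(0.071429) = 8.2 degrees

8.2 degrees


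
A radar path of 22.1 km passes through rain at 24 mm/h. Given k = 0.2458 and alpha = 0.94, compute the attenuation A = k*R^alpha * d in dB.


gamma = 0.2458 * 24^0.94 = 4.875065 dB/km
A = 4.875065 * 22.1 = 107.74 dB

107.74 dB


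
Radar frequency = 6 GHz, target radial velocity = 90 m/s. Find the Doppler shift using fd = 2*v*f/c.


fd = 2 * 90 * 6000000000.0 / 3e8 = 3600.0 Hz

3600.0 Hz


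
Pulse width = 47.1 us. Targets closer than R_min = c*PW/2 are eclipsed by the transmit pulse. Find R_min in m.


R_min = 3e8 * 47.1e-6 / 2 = 7065.0 m

7065.0 m


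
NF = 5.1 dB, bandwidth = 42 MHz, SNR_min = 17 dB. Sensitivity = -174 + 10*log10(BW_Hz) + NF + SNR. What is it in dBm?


10*log10(42000000.0) = 76.23
S = -174 + 76.23 + 5.1 + 17 = -75.7 dBm

-75.7 dBm


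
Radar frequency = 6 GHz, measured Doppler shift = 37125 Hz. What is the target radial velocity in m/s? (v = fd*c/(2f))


v = 37125 * 3e8 / (2 * 6000000000.0) = 928.1 m/s

928.1 m/s


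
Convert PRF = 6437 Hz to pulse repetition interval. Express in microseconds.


PRI = 1/6437 = 0.0001553519 s = 155.4 us

155.4 us


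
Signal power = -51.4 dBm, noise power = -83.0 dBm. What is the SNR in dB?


SNR = -51.4 - (-83.0) = 31.6 dB

31.6 dB


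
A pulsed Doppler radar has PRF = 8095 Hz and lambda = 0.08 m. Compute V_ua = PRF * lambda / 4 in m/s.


V_ua = 8095 * 0.08 / 4 = 161.9 m/s

161.9 m/s


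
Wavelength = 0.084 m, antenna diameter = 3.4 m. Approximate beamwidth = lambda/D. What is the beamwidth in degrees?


BW_rad = 0.084 / 3.4 = 0.024706
BW_deg = 1.42 degrees

1.42 degrees


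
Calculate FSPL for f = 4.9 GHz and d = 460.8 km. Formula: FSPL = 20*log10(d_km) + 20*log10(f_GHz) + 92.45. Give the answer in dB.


20*log10(460.8) = 53.27
20*log10(4.9) = 13.8
FSPL = 159.5 dB

159.5 dB


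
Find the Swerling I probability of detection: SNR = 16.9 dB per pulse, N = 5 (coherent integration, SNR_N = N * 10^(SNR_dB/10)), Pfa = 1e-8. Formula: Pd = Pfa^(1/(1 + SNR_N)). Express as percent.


SNR_lin = 10^(16.9/10) = 48.97788
SNR_N = 5 * 48.97788 = 244.8894
1/(1 + SNR_N) = 1/245.8894 = 0.0040669
Pd = (1e-8)^0.0040669 = 0.92782
Pd = 92.8%

92.8%


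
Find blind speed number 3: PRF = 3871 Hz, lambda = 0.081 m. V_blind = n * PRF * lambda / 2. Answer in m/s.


V_blind = 3 * 3871 * 0.081 / 2 = 470.3 m/s

470.3 m/s


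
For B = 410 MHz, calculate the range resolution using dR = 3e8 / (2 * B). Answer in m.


dR = 3e8 / (2 * 410000000.0) = 0.37 m

0.37 m


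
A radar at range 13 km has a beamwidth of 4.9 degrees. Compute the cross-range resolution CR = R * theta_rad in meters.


BW_rad = 0.085521133
CR = 13000 * 0.085521133 = 1111.8 m

1111.8 m


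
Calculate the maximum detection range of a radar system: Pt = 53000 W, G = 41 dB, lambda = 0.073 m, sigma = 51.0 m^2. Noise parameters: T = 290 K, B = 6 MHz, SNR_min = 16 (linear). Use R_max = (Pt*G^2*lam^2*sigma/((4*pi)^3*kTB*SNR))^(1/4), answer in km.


G_lin = 10^(41/10) = 12589.254118
R^4 = 53000 * 12589.254118^2 * 0.073^2 * 51.0 / ((4*pi)^3 * 1.38e-23 * 290 * 6000000.0 * 16)
R^4 = 2.99443e21 m^4
R_max = (2.99443e21)^(1/4) = 233926.0 m = 233.9 km

233.9 km


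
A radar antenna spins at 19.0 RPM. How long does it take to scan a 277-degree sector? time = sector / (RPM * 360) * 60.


t = 277 / (19.0 * 360) * 60 = 2.43 s

2.43 s


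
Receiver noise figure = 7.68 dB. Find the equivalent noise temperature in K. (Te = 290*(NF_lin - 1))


NF_lin = 10^(7.68/10) = 5.861382
Te = 290 * (5.861382 - 1) = 1409.8 K

1409.8 K
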